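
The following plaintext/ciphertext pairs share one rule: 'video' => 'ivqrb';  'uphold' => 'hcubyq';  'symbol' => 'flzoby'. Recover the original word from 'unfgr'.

haste

Compare letters: v→i is +13, i→v is +13, d→q is +13 — a constant shift. This is a Caesar cipher with shift 13.
Undoing it on unfgr: u−13=h, n−13=a, f−13=s, g−13=t, r−13=e.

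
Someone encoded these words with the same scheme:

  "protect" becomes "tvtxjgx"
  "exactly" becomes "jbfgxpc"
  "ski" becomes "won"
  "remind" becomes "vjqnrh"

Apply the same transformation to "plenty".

tpjrxc

Two shifts are in play — +5 for a/e/i/o/u, +4 for every other letter.
On plenty: p(cons)+4=t, l(cons)+4=p, e(vowel)+5=j, n(cons)+4=r, t(cons)+4=x, y(cons)+4=c.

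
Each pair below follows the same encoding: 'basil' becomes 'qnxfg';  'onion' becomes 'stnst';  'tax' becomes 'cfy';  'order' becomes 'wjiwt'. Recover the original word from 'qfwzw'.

rural

The output letters match the input read backwards, each shifted +5: basil reversed is lisab. Read the word backwards and shift each letter +5.
Decoding qfwzw: shift back: q−5=l, f−5=a, w−5=r, z−5=u, w−5=r → larur; then reverse → rural.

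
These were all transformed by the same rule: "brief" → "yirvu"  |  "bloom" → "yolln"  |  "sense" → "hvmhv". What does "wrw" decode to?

did

Each pair mirrors across the alphabet (b↔y, r↔i, i↔r): positions sum to 25. Each letter is replaced by its mirror in the alphabet: a↔z, b↔y, c↔x, and so on (the Atbash cipher).
Decoding wrw: w↔d, r↔i, w↔d.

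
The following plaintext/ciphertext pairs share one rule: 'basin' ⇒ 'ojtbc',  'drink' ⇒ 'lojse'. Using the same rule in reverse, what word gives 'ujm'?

lit

Two steps: reverse the string, then apply a Caesar shift of +1.
Decoding ujm: shift back: u−1=t, j−1=i, m−1=l → til; then reverse → lit.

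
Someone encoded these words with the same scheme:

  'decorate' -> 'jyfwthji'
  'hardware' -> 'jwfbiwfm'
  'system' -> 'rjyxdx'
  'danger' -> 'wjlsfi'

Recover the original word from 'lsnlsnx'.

The output letters match the input read backwards, each shifted +5: decorate reversed is etaroced. Read the word backwards and shift each letter +5.
Decoding lsnlsnx: shift back: l−5=g, s−5=n, n−5=i, l−5=g, s−5=n, n−5=i, x−5=s → gnignis; then reverse → singing.

singing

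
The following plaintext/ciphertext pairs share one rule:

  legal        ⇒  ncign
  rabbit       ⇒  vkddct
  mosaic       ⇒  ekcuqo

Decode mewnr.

pluck

The output letters match the input read backwards, each shifted +2: legal reversed is lagel. Read the word backwards and shift each letter +2.
Reversing it on mewnr: shift back: m−2=k, e−2=c, w−2=u, n−2=l, r−2=p → kculp; then reverse → pluck.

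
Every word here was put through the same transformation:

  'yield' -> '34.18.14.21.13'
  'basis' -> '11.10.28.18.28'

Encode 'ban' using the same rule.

11.10.23

y is letter #25 and maps to 34: an offset of 9. Letters become their 1-based position plus 9 (so a→10, b→11, …).
Applying it to ban: b=2→11, a=1→10, n=14→23.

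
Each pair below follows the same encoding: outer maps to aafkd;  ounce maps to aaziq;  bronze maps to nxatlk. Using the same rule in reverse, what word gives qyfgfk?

estate

Shifts by position in outer: pos 0: o→a (+12), pos 1: u→a (+6), pos 2: t→f (+12), pos 3: e→k (+6) — repeating every 2. The shifts repeat in a cycle of length 2: positions 0,1,… shift by +12, +6, then the pattern repeats.
Reversing it on qyfgfk: q−12=e, y−6=s, f−12=t, g−6=a, f−12=t, k−6=e.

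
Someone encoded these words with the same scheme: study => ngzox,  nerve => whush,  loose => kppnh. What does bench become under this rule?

chwvm

s(18)→n(13) and t(19)→g(6) fit y≡19x+9 (mod 26); the inverse of 19 mod 26 is 11. Treating letters as 0–25, the rule is x ↦ 19x + 9 (mod 26).
On bench: b(1)→19·1+9≡2=c; e(4)→19·4+9≡7=h; n(13)→19·13+9≡22=w; c(2)→19·2+9≡21=v; h(7)→19·7+9≡12=m (all mod 26).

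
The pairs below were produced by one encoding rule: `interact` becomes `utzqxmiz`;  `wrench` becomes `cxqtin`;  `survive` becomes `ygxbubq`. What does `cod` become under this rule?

The shift depends on letter class: consonant n→t is +6, but vowel i→u is +12. Vowels shift forward by 12 and consonants shift forward by 6.
For cod: c(cons)+6=i, o(vowel)+12=a, d(cons)+6=j.

iaj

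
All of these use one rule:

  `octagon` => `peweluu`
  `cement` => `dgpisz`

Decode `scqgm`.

ranch

Each letter shifts forward by (position + 1), i.e. 1, 2, 3, … — the shift grows by one for each successive letter.
Undoing it on scqgm: s−1=r, c−2=a, q−3=n, g−4=c, m−5=h.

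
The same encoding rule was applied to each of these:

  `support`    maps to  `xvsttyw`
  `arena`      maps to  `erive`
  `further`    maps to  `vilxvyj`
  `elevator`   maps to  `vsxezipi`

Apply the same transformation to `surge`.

ikvyw

Two steps: reverse the string, then apply a Caesar shift of +4.
On surge: reverse → egrus; then shift: e+4=i, g+4=k, r+4=v, u+4=y, s+4=w.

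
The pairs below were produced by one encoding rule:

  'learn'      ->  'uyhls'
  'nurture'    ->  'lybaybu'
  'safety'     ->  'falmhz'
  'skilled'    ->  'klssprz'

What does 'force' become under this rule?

ljyvm

The output letters match the input read backwards, each shifted +7: learn reversed is nrael. Two steps: reverse the string, then apply a Caesar shift of +7.
On force: reverse → ecrof; then shift: e+7=l, c+7=j, r+7=y, o+7=v, f+7=m.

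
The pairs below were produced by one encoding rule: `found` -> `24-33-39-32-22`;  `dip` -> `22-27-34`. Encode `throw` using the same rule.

38-26-36-33-41

f is letter #6 and maps to 24: an offset of 18. Letters become their 1-based position plus 18 (so a→19, b→20, …).
On throw: t=20→38, h=8→26, r=18→36, o=15→33, w=23→41.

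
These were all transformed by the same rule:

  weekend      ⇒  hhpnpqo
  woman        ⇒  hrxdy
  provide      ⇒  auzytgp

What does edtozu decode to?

tailor

It's a Vigenère-style cipher with numeric key [11,3]: position i shifts by key[i mod 2].
Decoding edtozu: e−11=t, d−3=a, t−11=i, o−3=l, z−11=o, u−3=r.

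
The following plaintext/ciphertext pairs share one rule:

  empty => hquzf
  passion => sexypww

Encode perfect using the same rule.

Letter i (0-indexed) is shifted by i+3, so successive shifts are 3, 4, 5, ….
Applying it to perfect: p+3=s, e+4=i, r+5=w, f+6=l, e+7=l, c+8=k, t+9=c.

siwllkc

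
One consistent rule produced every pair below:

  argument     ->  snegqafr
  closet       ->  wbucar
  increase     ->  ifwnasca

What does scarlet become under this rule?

cwsnbar

a(0)→s(18) and r(17)→n(13) fit y≡15x+18 (mod 26); the inverse of 15 mod 26 is 7. Each letter's alphabet position (a=0..z=25) is mapped through 15·x+18 mod 26 — an affine cipher.
For scarlet: s(18)→15·18+18≡2=c; c(2)→15·2+18≡22=w; a(0)→15·0+18≡18=s; r(17)→15·17+18≡13=n; l(11)→15·11+18≡1=b; e(4)→15·4+18≡0=a; t(19)→15·19+18≡17=r (all mod 26).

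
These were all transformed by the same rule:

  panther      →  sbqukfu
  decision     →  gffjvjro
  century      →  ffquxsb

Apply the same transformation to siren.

vjufq

Shifts by position in panther: pos 0: p→s (+3), pos 1: a→b (+1), pos 2: n→q (+3), pos 3: t→u (+1) — repeating every 2. It's a Vigenère-style cipher with numeric key [3,1]: position i shifts by key[i mod 2].
Applying it to siren: s+3=v, i+1=j, r+3=u, e+1=f, n+3=q.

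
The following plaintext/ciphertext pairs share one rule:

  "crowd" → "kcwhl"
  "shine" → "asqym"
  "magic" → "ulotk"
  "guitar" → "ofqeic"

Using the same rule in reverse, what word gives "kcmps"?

Shifts by position in crowd: pos 0: c→k (+8), pos 1: r→c (+11), pos 2: o→w (+8), pos 3: w→h (+11) — repeating every 2. It's a Vigenère-style cipher with numeric key [8,11]: position i shifts by key[i mod 2].
Undoing it on kcmps: k−8=c, c−11=r, m−8=e, p−11=e, s−8=k.

creek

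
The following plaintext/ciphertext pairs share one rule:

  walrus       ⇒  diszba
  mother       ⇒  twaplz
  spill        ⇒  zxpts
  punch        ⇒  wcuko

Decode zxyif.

spray

Shifts by position in walrus: pos 0: w→d (+7), pos 1: a→i (+8), pos 2: l→s (+7), pos 3: r→z (+8) — repeating every 2. A repeating key of period 2 is used — shifts +7, +8 over and over.
Reversing it on zxyif: z−7=s, x−8=p, y−7=r, i−8=a, f−7=y.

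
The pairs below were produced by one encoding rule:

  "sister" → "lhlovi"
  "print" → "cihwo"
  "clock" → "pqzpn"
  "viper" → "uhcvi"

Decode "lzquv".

solve

s(18)→l(11) and i(8)→h(7) fit y≡3x+9 (mod 26); the inverse of 3 mod 26 is 9. Each letter's alphabet position (a=0..z=25) is mapped through 3·x+9 mod 26 — an affine cipher.
Decoding lzquv: l(11)→9·(11−9)≡18=s; z(25)→9·(25−9)≡14=o; q(16)→9·(16−9)≡11=l; u(20)→9·(20−9)≡21=v; v(21)→9·(21−9)≡4=e (all mod 26).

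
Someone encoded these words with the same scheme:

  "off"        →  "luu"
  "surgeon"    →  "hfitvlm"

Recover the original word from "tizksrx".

graphic

Each pair mirrors across the alphabet (o↔l, f↔u, f↔u): positions sum to 25. This is the alphabet-reversal cipher (Atbash): a becomes z, b becomes y, etc.
Reversing it on tizksrx: t↔g, i↔r, z↔a, k↔p, s↔h, r↔i, x↔c.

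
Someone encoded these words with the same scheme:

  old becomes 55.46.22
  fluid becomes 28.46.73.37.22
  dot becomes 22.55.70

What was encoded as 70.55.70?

tot

o(#15)→55 and l(#12)→46: differences scale by 3, so n = 3·pos + 10. Each letter becomes 3×(its alphabet position, a=1..z=26) + 10.
Decoding 70.55.70: 70→(70−10)÷3=20=t, 55→(55−10)÷3=15=o, 70→(70−10)÷3=20=t.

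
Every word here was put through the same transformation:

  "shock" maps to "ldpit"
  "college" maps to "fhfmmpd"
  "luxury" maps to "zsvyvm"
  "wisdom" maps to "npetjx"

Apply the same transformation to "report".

The output letters match the input read backwards, each shifted +1: shock reversed is kcohs. The word is reversed, then every letter is shifted forward by 1.
Applying it to report: reverse → troper; then shift: t+1=u, r+1=s, o+1=p, p+1=q, e+1=f, r+1=s.

uspqfs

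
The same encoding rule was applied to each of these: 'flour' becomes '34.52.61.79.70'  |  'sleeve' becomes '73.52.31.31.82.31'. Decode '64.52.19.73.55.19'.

f(#6)→34 and l(#12)→52: differences scale by 3, so n = 3·pos + 16. With a=1..z=26, the number is 3·pos + 16.
Reversing it on 64.52.19.73.55.19: 64→(64−16)÷3=16=p, 52→(52−16)÷3=12=l, 19→(19−16)÷3=1=a, 73→(73−16)÷3=19=s, 55→(55−16)÷3=13=m, 19→(19−16)÷3=1=a.

plasma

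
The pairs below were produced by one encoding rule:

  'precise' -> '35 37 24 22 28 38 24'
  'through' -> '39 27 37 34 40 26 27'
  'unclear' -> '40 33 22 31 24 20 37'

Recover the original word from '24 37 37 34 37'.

error

p is letter #16 and maps to 35: an offset of 19. Each letter is replaced by its alphabet position (a=1..z=26) + 19.
Reversing it on 24 37 37 34 37: 24→(24−19)÷1=5=e, 37→(37−19)÷1=18=r, 37→(37−19)÷1=18=r, 34→(34−19)÷1=15=o, 37→(37−19)÷1=18=r.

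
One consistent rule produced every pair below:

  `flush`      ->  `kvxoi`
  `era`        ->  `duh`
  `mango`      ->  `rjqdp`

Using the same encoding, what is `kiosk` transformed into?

The output letters match the input read backwards, each shifted +3: flush reversed is hsulf. Two steps: reverse the string, then apply a Caesar shift of +3.
Applying it to kiosk: reverse → ksoik; then shift: k+3=n, s+3=v, o+3=r, i+3=l, k+3=n.

nvrln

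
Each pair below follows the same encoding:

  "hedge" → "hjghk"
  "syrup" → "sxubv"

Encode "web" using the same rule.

ehz

The output letters match the input read backwards, each shifted +3: hedge reversed is egdeh. Read the word backwards and shift each letter +3.
For web: reverse → bew; then shift: b+3=e, e+3=h, w+3=z.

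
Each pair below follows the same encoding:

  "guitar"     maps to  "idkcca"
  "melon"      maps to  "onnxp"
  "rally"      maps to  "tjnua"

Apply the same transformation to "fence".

Shifts by position in guitar: pos 0: g→i (+2), pos 1: u→d (+9), pos 2: i→k (+2), pos 3: t→c (+9) — repeating every 2. A repeating key of period 2 is used — shifts +2, +9 over and over.
For fence: f+2=h, e+9=n, n+2=p, c+9=l, e+2=g.

hnplg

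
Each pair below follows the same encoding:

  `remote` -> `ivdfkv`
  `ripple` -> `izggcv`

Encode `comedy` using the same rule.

tfdvup

Compare letters: r→i is +17, e→v is +17, m→d is +17 — a constant shift. Every letter moves 17 places later in the alphabet, wrapping around z→a.
Applying it to comedy: c+17=t, o+17=f, m+17=d, e+17=v, d+17=u, y+17=p.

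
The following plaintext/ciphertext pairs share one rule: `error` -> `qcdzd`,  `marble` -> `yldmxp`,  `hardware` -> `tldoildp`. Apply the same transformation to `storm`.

Shifts by position in error: pos 0: e→q (+12), pos 1: r→c (+11), pos 2: r→d (+12), pos 3: o→z (+11) — repeating every 2. It's a Vigenère-style cipher with numeric key [12,11]: position i shifts by key[i mod 2].
Applying it to storm: s+12=e, t+11=e, o+12=a, r+11=c, m+12=y.

eeacy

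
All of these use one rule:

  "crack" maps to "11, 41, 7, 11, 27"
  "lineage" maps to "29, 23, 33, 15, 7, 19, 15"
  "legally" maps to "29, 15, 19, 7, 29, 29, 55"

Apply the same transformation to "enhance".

15, 33, 21, 7, 33, 11, 15

c(#3)→11 and r(#18)→41: differences scale by 2, so n = 2·pos + 5. The formula is n = 2×(alphabet index, a=1) + 5.
For enhance: e=5→15, n=14→33, h=8→21, a=1→7, n=14→33, c=3→11, e=5→15.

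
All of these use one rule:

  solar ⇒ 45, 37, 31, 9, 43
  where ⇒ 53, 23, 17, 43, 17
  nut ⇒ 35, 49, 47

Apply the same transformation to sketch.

45, 29, 17, 47, 13, 23

Each letter becomes 2×(its alphabet position, a=1..z=26) + 7.
On sketch: s=19→45, k=11→29, e=5→17, t=20→47, c=3→13, h=8→23.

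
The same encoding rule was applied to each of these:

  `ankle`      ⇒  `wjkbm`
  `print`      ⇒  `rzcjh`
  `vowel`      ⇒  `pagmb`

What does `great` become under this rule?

uzmwh

Each letter's alphabet position (a=0..z=25) is mapped through 17·x+22 mod 26 — an affine cipher.
Applying it to great: g(6)→17·6+22≡20=u; r(17)→17·17+22≡25=z; e(4)→17·4+22≡12=m; a(0)→17·0+22≡22=w; t(19)→17·19+22≡7=h (all mod 26).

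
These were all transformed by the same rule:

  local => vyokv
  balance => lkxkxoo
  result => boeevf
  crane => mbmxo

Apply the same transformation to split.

czxsd

The shifts repeat in a cycle of length 3: positions 0,1,… shift by +10, +10, +12, then the pattern repeats.
Applying it to split: s+10=c, p+10=z, l+12=x, i+10=s, t+10=d.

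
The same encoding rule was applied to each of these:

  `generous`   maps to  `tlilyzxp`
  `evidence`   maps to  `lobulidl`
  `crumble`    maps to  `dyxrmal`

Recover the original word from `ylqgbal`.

g(6)→t(19) and e(4)→l(11) fit y≡17x+21 (mod 26); the inverse of 17 mod 26 is 23. This is an affine cipher: with a=0,…,z=25, each position x becomes (17x+21) mod 26.
Reversing it on ylqgbal: y(24)→23·(24−21)≡17=r; l(11)→23·(11−21)≡4=e; q(16)→23·(16−21)≡15=p; g(6)→23·(6−21)≡19=t; b(1)→23·(1−21)≡8=i; a(0)→23·(0−21)≡11=l; l(11)→23·(11−21)≡4=e (all mod 26).

reptile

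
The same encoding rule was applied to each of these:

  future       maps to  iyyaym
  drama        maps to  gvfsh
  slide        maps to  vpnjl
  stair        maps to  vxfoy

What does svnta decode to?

print

In future: f→i is +3, u→y is +4, t→y is +5, u→a is +6 — the shift increases by 1 each position. Letter i (0-indexed) is shifted by i+3, so successive shifts are 3, 4, 5, ….
Decoding svnta: s−3=p, v−4=r, n−5=i, t−6=n, a−7=t.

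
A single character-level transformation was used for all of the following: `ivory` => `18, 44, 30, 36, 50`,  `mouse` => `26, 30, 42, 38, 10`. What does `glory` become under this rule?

i(#9)→18 and v(#22)→44: differences scale by 2, so n = 2·pos + 0. With a=1..z=26, the number is 2·pos.
On glory: g=7→14, l=12→24, o=15→30, r=18→36, y=25→50.

14, 24, 30, 36, 50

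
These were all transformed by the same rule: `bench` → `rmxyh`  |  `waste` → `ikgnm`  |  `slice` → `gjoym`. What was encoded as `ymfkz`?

b(1)→r(17) and e(4)→m(12) fit y≡7x+10 (mod 26); the inverse of 7 mod 26 is 15. This is an affine cipher: with a=0,…,z=25, each position x becomes (7x+10) mod 26.
Undoing it on ymfkz: y(24)→15·(24−10)≡2=c; m(12)→15·(12−10)≡4=e; f(5)→15·(5−10)≡3=d; k(10)→15·(10−10)≡0=a; z(25)→15·(25−10)≡17=r (all mod 26).

cedar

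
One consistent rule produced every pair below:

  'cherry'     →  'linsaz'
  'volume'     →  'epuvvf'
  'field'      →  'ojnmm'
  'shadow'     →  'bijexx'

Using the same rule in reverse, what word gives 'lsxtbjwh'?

crossing

It's a Vigenère-style cipher with numeric key [9,1]: position i shifts by key[i mod 2].
Reversing it on lsxtbjwh: l−9=c, s−1=r, x−9=o, t−1=s, b−9=s, j−1=i, w−9=n, h−1=g.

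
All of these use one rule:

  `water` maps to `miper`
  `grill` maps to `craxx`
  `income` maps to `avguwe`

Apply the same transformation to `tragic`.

pricag

w(22)→m(12) and a(0)→i(8) fit y≡25x+8 (mod 26); the inverse of 25 mod 26 is 25. Each letter's alphabet position (a=0..z=25) is mapped through 25·x+8 mod 26 — an affine cipher.
For tragic: t(19)→25·19+8≡15=p; r(17)→25·17+8≡17=r; a(0)→25·0+8≡8=i; g(6)→25·6+8≡2=c; i(8)→25·8+8≡0=a; c(2)→25·2+8≡6=g (all mod 26).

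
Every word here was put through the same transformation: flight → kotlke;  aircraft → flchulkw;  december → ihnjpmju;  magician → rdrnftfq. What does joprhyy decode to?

Shifts by position in flight: pos 0: f→k (+5), pos 1: l→o (+3), pos 2: i→t (+11), pos 3: g→l (+5), pos 4: h→k (+3), pos 5: t→e (+11) — repeating every 3. It's a Vigenère-style cipher with numeric key [5,3,11]: position i shifts by key[i mod 3].
Reversing it on joprhyy: j−5=e, o−3=l, p−11=e, r−5=m, h−3=e, y−11=n, y−5=t.

element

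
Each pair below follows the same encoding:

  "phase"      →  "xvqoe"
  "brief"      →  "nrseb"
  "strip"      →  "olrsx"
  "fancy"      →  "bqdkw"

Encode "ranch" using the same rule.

p(15)→x(23) and h(7)→v(21) fit y≡23x+16 (mod 26); the inverse of 23 mod 26 is 17. Each letter's alphabet position (a=0..z=25) is mapped through 23·x+16 mod 26 — an affine cipher.
For ranch: r(17)→23·17+16≡17=r; a(0)→23·0+16≡16=q; n(13)→23·13+16≡3=d; c(2)→23·2+16≡10=k; h(7)→23·7+16≡21=v (all mod 26).

rqdkv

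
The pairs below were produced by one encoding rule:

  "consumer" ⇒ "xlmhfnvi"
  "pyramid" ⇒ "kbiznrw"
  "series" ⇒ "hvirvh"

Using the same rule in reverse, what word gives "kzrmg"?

Each pair mirrors across the alphabet (c↔x, o↔l, n↔m): positions sum to 25. Each letter is replaced by its mirror in the alphabet: a↔z, b↔y, c↔x, and so on (the Atbash cipher).
Reversing it on kzrmg: k↔p, z↔a, r↔i, m↔n, g↔t.

paint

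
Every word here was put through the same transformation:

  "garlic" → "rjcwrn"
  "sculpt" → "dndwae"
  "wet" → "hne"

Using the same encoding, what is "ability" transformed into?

jmrwrej

The shift depends on letter class: consonant g→r is +11, but vowel a→j is +9. The rule splits by letter class: vowels +9, consonants +11.
Applying it to ability: a(vowel)+9=j, b(cons)+11=m, i(vowel)+9=r, l(cons)+11=w, i(vowel)+9=r, t(cons)+11=e, y(cons)+11=j.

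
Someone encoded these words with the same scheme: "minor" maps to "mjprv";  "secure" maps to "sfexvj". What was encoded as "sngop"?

smell

Letter i (0-indexed) is shifted by i+0, so successive shifts are 0, 1, 2, ….
Decoding sngop: s−0=s, n−1=m, g−2=e, o−3=l, p−4=l.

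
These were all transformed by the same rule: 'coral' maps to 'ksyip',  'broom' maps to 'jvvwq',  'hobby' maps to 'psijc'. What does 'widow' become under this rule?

emkwa

Shifts by position in coral: pos 0: c→k (+8), pos 1: o→s (+4), pos 2: r→y (+7), pos 3: a→i (+8), pos 4: l→p (+4) — repeating every 3. A repeating key of period 3 is used — shifts +8, +4, +7 over and over.
For widow: w+8=e, i+4=m, d+7=k, o+8=w, w+4=a.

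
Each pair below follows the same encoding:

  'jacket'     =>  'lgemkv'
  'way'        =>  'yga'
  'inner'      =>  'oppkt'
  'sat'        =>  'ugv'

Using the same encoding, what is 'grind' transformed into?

The rule splits by letter class: vowels +6, consonants +2.
For grind: g(cons)+2=i, r(cons)+2=t, i(vowel)+6=o, n(cons)+2=p, d(cons)+2=f.

itopf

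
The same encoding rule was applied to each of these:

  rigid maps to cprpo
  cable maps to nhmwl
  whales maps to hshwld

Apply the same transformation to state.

The shift depends on letter class: consonant r→c is +11, but vowel i→p is +7. Two shifts are in play — +7 for a/e/i/o/u, +11 for every other letter.
Applying it to state: s(cons)+11=d, t(cons)+11=e, a(vowel)+7=h, t(cons)+11=e, e(vowel)+7=l.

dehel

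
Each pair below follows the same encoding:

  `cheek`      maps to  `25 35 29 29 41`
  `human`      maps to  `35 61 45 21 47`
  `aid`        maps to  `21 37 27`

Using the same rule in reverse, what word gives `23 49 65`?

bow

Each letter becomes 2×(its alphabet position, a=1..z=26) + 19.
Decoding 23 49 65: 23→(23−19)÷2=2=b, 49→(49−19)÷2=15=o, 65→(65−19)÷2=23=w.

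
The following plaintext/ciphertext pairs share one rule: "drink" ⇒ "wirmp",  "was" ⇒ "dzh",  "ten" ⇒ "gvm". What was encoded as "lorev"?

olive

This is the alphabet-reversal cipher (Atbash): a becomes z, b becomes y, etc.
Undoing it on lorev: l↔o, o↔l, r↔i, e↔v, v↔e.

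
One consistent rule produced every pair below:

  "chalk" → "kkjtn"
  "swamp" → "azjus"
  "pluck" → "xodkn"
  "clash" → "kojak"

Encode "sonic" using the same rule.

Shifts by position in chalk: pos 0: c→k (+8), pos 1: h→k (+3), pos 2: a→j (+9), pos 3: l→t (+8), pos 4: k→n (+3) — repeating every 3. A repeating key of period 3 is used — shifts +8, +3, +9 over and over.
Applying it to sonic: s+8=a, o+3=r, n+9=w, i+8=q, c+3=f.

arwqf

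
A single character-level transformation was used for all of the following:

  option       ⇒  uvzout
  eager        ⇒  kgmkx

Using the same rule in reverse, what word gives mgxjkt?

garden

Compare letters: o→u is +6, p→v is +6, t→z is +6 — a constant shift. Every letter moves 6 places later in the alphabet, wrapping around z→a.
Reversing it on mgxjkt: m−6=g, g−6=a, x−6=r, j−6=d, k−6=e, t−6=n.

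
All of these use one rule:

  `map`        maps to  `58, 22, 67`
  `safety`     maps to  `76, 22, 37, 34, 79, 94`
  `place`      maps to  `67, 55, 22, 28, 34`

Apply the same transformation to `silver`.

76, 46, 55, 85, 34, 73

m(#13)→58 and a(#1)→22: differences scale by 3, so n = 3·pos + 19. The formula is n = 3×(alphabet index, a=1) + 19.
Applying it to silver: s=19→76, i=9→46, l=12→55, v=22→85, e=5→34, r=18→73.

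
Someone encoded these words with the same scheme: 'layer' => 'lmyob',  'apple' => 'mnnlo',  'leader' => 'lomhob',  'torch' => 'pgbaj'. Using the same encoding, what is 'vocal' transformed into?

l(11)→l(11) and a(0)→m(12) fit y≡7x+12 (mod 26); the inverse of 7 mod 26 is 15. Treating letters as 0–25, the rule is x ↦ 7x + 12 (mod 26).
For vocal: v(21)→7·21+12≡3=d; o(14)→7·14+12≡6=g; c(2)→7·2+12≡0=a; a(0)→7·0+12≡12=m; l(11)→7·11+12≡11=l (all mod 26).

dgaml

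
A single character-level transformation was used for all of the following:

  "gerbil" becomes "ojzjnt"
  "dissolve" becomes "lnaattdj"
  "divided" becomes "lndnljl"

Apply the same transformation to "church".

kpzzkp

The shift depends on letter class: consonant g→o is +8, but vowel e→j is +5. Two shifts are in play — +5 for a/e/i/o/u, +8 for every other letter.
On church: c(cons)+8=k, h(cons)+8=p, u(vowel)+5=z, r(cons)+8=z, c(cons)+8=k, h(cons)+8=p.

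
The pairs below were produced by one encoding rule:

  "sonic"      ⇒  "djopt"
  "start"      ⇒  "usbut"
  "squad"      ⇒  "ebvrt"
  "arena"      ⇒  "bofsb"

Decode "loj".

The word is reversed, then every letter is shifted forward by 1.
Reversing it on loj: shift back: l−1=k, o−1=n, j−1=i → kni; then reverse → ink.

ink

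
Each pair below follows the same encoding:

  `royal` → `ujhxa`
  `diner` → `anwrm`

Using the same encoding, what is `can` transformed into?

wjl

The output letters match the input read backwards, each shifted +9: royal reversed is layor. Two steps: reverse the string, then apply a Caesar shift of +9.
Applying it to can: reverse → nac; then shift: n+9=w, a+9=j, c+9=l.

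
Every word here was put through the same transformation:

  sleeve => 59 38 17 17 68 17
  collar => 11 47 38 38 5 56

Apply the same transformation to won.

s(#19)→59 and l(#12)→38: differences scale by 3, so n = 3·pos + 2. Each letter becomes 3×(its alphabet position, a=1..z=26) + 2.
On won: w=23→71, o=15→47, n=14→44.

71 47 44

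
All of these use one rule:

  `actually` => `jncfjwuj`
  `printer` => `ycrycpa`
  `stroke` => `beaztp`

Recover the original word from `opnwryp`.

feeling

Shifts by position in actually: pos 0: a→j (+9), pos 1: c→n (+11), pos 2: t→c (+9), pos 3: u→f (+11) — repeating every 2. It's a Vigenère-style cipher with numeric key [9,11]: position i shifts by key[i mod 2].
Decoding opnwryp: o−9=f, p−11=e, n−9=e, w−11=l, r−9=i, y−11=n, p−9=g.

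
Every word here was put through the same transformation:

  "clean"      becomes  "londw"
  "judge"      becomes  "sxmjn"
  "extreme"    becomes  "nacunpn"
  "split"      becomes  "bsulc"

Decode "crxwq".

A repeating key of period 2 is used — shifts +9, +3 over and over.
Reversing it on crxwq: c−9=t, r−3=o, x−9=o, w−3=t, q−9=h.

tooth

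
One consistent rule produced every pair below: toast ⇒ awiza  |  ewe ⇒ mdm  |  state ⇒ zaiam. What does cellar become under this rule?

jmssiy

The shift depends on letter class: consonant t→a is +7, but vowel o→w is +8. Vowels shift forward by 8 and consonants shift forward by 7.
For cellar: c(cons)+7=j, e(vowel)+8=m, l(cons)+7=s, l(cons)+7=s, a(vowel)+8=i, r(cons)+7=y.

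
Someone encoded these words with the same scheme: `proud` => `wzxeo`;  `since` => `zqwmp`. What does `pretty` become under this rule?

In proud: p→w is +7, r→z is +8, o→x is +9, u→e is +10 — the shift increases by 1 each position. Each letter shifts forward by (position + 7), i.e. 7, 8, 9, … — the shift grows by one for each successive letter.
Applying it to pretty: p+7=w, r+8=z, e+9=n, t+10=d, t+11=e, y+12=k.

wzndek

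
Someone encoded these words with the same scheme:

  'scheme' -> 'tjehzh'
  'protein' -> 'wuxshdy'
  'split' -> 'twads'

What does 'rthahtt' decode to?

s(18)→t(19) and c(2)→j(9) fit y≡25x+11 (mod 26); the inverse of 25 mod 26 is 25. Treating letters as 0–25, the rule is x ↦ 25x + 11 (mod 26).
Decoding rthahtt: r(17)→25·(17−11)≡20=u; t(19)→25·(19−11)≡18=s; h(7)→25·(7−11)≡4=e; a(0)→25·(0−11)≡11=l; h(7)→25·(7−11)≡4=e; t(19)→25·(19−11)≡18=s; t(19)→25·(19−11)≡18=s (all mod 26).

useless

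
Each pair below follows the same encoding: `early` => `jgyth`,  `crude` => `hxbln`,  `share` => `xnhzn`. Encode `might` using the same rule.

ronpc

In early: e→j is +5, a→g is +6, r→y is +7, l→t is +8 — the shift increases by 1 each position. The shift increases by 1 at each position, starting from +5: 5, 6, 7, ….
For might: m+5=r, i+6=o, g+7=n, h+8=p, t+9=c.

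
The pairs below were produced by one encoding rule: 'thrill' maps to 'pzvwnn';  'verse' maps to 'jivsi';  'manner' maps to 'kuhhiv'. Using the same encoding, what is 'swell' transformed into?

sginn

t(19)→p(15) and h(7)→z(25) fit y≡23x+20 (mod 26); the inverse of 23 mod 26 is 17. Treating letters as 0–25, the rule is x ↦ 23x + 20 (mod 26).
For swell: s(18)→23·18+20≡18=s; w(22)→23·22+20≡6=g; e(4)→23·4+20≡8=i; l(11)→23·11+20≡13=n; l(11)→23·11+20≡13=n (all mod 26).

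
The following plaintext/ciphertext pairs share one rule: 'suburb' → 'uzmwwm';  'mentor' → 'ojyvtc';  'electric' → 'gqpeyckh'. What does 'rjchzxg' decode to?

Shifts by position in suburb: pos 0: s→u (+2), pos 1: u→z (+5), pos 2: b→m (+11), pos 3: u→w (+2), pos 4: r→w (+5), pos 5: b→m (+11) — repeating every 3. The shifts repeat in a cycle of length 3: positions 0,1,… shift by +2, +5, +11, then the pattern repeats.
Undoing it on rjchzxg: r−2=p, j−5=e, c−11=r, h−2=f, z−5=u, x−11=m, g−2=e.

perfume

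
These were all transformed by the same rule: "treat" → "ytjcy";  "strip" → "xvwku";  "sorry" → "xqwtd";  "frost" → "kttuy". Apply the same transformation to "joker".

Shifts by position in treat: pos 0: t→y (+5), pos 1: r→t (+2), pos 2: e→j (+5), pos 3: a→c (+2) — repeating every 2. The shifts repeat in a cycle of length 2: positions 0,1,… shift by +5, +2, then the pattern repeats.
For joker: j+5=o, o+2=q, k+5=p, e+2=g, r+5=w.

oqpgw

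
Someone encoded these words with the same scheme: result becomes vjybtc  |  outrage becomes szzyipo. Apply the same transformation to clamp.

gqgtx

In result: r→v is +4, e→j is +5, s→y is +6, u→b is +7 — the shift increases by 1 each position. Each letter shifts forward by (position + 4), i.e. 4, 5, 6, … — the shift grows by one for each successive letter.
On clamp: c+4=g, l+5=q, a+6=g, m+7=t, p+8=x.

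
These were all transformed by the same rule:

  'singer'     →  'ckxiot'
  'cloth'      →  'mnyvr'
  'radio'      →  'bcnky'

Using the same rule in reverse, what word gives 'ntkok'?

drama

It's a Vigenère-style cipher with numeric key [10,2]: position i shifts by key[i mod 2].
Decoding ntkok: n−10=d, t−2=r, k−10=a, o−2=m, k−10=a.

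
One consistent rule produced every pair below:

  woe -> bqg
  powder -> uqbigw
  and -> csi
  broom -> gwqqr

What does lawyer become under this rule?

qcbdgw

The shift depends on letter class: consonant w→b is +5, but vowel o→q is +2. Two shifts are in play — +2 for a/e/i/o/u, +5 for every other letter.
On lawyer: l(cons)+5=q, a(vowel)+2=c, w(cons)+5=b, y(cons)+5=d, e(vowel)+2=g, r(cons)+5=w.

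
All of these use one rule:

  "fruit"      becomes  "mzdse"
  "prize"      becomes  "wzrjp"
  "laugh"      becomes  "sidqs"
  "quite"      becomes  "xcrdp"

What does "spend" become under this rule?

zxnxo

The shift increases by 1 at each position, starting from +7: 7, 8, 9, ….
On spend: s+7=z, p+8=x, e+9=n, n+10=x, d+11=o.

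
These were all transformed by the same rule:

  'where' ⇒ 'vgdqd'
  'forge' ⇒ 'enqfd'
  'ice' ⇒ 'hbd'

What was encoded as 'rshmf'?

Every letter moves 25 places later in the alphabet, wrapping around z→a.
Reversing it on rshmf: r−25=s, s−25=t, h−25=i, m−25=n, f−25=g.

sting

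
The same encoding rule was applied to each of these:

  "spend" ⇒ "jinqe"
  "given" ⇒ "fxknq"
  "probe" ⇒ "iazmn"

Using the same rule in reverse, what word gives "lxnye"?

yield

s(18)→j(9) and p(15)→i(8) fit y≡9x+3 (mod 26); the inverse of 9 mod 26 is 3. Each letter's alphabet position (a=0..z=25) is mapped through 9·x+3 mod 26 — an affine cipher.
Reversing it on lxnye: l(11)→3·(11−3)≡24=y; x(23)→3·(23−3)≡8=i; n(13)→3·(13−3)≡4=e; y(24)→3·(24−3)≡11=l; e(4)→3·(4−3)≡3=d (all mod 26).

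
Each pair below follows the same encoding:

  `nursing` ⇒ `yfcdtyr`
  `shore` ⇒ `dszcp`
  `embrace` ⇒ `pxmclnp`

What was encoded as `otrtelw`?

Compare letters: n→y is +11, u→f is +11, r→c is +11 — a constant shift. It's a constant shift of +11 (ROT11).
Undoing it on otrtelw: o−11=d, t−11=i, r−11=g, t−11=i, e−11=t, l−11=a, w−11=l.

digital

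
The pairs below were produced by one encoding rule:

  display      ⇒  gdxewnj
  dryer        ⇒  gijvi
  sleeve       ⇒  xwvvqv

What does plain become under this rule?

d(3)→g(6) and i(8)→d(3) fit y≡15x+13 (mod 26); the inverse of 15 mod 26 is 7. This is an affine cipher: with a=0,…,z=25, each position x becomes (15x+13) mod 26.
Applying it to plain: p(15)→15·15+13≡4=e; l(11)→15·11+13≡22=w; a(0)→15·0+13≡13=n; i(8)→15·8+13≡3=d; n(13)→15·13+13≡0=a (all mod 26).

ewnda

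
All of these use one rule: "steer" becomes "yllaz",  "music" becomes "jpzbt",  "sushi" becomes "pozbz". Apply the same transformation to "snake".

lrhuz

Read the word backwards and shift each letter +7.
For snake: reverse → ekans; then shift: e+7=l, k+7=r, a+7=h, n+7=u, s+7=z.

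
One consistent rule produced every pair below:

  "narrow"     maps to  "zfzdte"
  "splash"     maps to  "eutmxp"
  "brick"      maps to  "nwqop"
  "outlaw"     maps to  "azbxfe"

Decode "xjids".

learn

Shifts by position in narrow: pos 0: n→z (+12), pos 1: a→f (+5), pos 2: r→z (+8), pos 3: r→d (+12), pos 4: o→t (+5), pos 5: w→e (+8) — repeating every 3. The shifts repeat in a cycle of length 3: positions 0,1,… shift by +12, +5, +8, then the pattern repeats.
Reversing it on xjids: x−12=l, j−5=e, i−8=a, d−12=r, s−5=n.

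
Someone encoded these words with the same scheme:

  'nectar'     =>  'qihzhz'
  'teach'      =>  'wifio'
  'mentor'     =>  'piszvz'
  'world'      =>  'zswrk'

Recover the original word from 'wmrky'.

timer

In nectar: n→q is +3, e→i is +4, c→h is +5, t→z is +6 — the shift increases by 1 each position. Letter i (0-indexed) is shifted by i+3, so successive shifts are 3, 4, 5, ….
Decoding wmrky: w−3=t, m−4=i, r−5=m, k−6=e, y−7=r.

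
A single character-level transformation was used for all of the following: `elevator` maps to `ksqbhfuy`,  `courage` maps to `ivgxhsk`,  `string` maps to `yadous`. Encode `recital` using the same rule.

Shifts by position in elevator: pos 0: e→k (+6), pos 1: l→s (+7), pos 2: e→q (+12), pos 3: v→b (+6), pos 4: a→h (+7), pos 5: t→f (+12) — repeating every 3. It's a Vigenère-style cipher with numeric key [6,7,12]: position i shifts by key[i mod 3].
Applying it to recital: r+6=x, e+7=l, c+12=o, i+6=o, t+7=a, a+12=m, l+6=r.

xlooamr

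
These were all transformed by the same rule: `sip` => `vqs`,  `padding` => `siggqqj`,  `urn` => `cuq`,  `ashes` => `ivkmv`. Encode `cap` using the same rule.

fis

The rule splits by letter class: vowels +8, consonants +3.
On cap: c(cons)+3=f, a(vowel)+8=i, p(cons)+3=s.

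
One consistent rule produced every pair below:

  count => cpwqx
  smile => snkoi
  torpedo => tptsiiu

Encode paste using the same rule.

Letter i (0-indexed) is shifted by i+0, so successive shifts are 0, 1, 2, ….
Applying it to paste: p+0=p, a+1=b, s+2=u, t+3=w, e+4=i.

pbuwi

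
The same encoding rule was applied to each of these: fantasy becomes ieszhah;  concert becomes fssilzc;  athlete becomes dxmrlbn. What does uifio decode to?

reach

In fantasy: f→i is +3, a→e is +4, n→s is +5, t→z is +6 — the shift increases by 1 each position. Each letter shifts forward by (position + 3), i.e. 3, 4, 5, … — the shift grows by one for each successive letter.
Undoing it on uifio: u−3=r, i−4=e, f−5=a, i−6=c, o−7=h.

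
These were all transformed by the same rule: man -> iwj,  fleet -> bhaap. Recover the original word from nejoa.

Compare letters: m→i is +22, a→w is +22, n→j is +22 — a constant shift. It's a constant shift of +22 (ROT22).
Undoing it on nejoa: n−22=r, e−22=i, j−22=n, o−22=s, a−22=e.

rinse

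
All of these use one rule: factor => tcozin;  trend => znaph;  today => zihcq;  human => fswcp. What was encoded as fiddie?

hollow

f(5)→t(19) and a(0)→c(2) fit y≡19x+2 (mod 26); the inverse of 19 mod 26 is 11. This is an affine cipher: with a=0,…,z=25, each position x becomes (19x+2) mod 26.
Reversing it on fiddie: f(5)→11·(5−2)≡7=h; i(8)→11·(8−2)≡14=o; d(3)→11·(3−2)≡11=l; d(3)→11·(3−2)≡11=l; i(8)→11·(8−2)≡14=o; e(4)→11·(4−2)≡22=w (all mod 26).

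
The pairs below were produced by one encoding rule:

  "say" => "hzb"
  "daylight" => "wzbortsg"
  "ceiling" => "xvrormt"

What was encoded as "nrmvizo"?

Each pair mirrors across the alphabet (s↔h, a↔z, y↔b): positions sum to 25. This is the alphabet-reversal cipher (Atbash): a becomes z, b becomes y, etc.
Decoding nrmvizo: n↔m, r↔i, m↔n, v↔e, i↔r, z↔a, o↔l.

mineral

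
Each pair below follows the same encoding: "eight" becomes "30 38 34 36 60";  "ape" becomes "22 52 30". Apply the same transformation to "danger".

28 22 48 34 30 56

e(#5)→30 and i(#9)→38: differences scale by 2, so n = 2·pos + 20. Each letter becomes 2×(its alphabet position, a=1..z=26) + 20.
On danger: d=4→28, a=1→22, n=14→48, g=7→34, e=5→30, r=18→56.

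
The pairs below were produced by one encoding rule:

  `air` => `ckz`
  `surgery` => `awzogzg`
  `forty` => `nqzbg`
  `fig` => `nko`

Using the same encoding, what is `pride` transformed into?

Two shifts are in play — +2 for a/e/i/o/u, +8 for every other letter.
For pride: p(cons)+8=x, r(cons)+8=z, i(vowel)+2=k, d(cons)+8=l, e(vowel)+2=g.

xzklg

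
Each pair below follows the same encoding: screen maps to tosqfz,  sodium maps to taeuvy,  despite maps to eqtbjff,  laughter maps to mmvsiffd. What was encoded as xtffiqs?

Shifts by position in screen: pos 0: s→t (+1), pos 1: c→o (+12), pos 2: r→s (+1), pos 3: e→q (+12) — repeating every 2. A repeating key of period 2 is used — shifts +1, +12 over and over.
Undoing it on xtffiqs: x−1=w, t−12=h, f−1=e, f−12=t, i−1=h, q−12=e, s−1=r.

whether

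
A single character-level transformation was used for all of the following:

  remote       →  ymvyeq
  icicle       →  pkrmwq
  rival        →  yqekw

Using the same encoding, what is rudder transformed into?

ycmnpd

Each letter shifts forward by (position + 7), i.e. 7, 8, 9, … — the shift grows by one for each successive letter.
On rudder: r+7=y, u+8=c, d+9=m, d+10=n, e+11=p, r+12=d.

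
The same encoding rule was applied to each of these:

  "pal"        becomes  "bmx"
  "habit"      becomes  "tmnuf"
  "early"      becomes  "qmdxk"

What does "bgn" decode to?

pub

This is a Caesar cipher with shift 12.
Undoing it on bgn: b−12=p, g−12=u, n−12=b.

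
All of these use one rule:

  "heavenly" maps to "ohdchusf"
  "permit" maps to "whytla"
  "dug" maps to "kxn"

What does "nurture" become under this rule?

The shift depends on letter class: consonant h→o is +7, but vowel e→h is +3. Two shifts are in play — +3 for a/e/i/o/u, +7 for every other letter.
On nurture: n(cons)+7=u, u(vowel)+3=x, r(cons)+7=y, t(cons)+7=a, u(vowel)+3=x, r(cons)+7=y, e(vowel)+3=h.

uxyaxyh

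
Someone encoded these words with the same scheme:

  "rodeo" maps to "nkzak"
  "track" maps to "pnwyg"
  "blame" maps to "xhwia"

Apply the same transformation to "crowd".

Compare letters: r→n is +22, o→k is +22, d→z is +22 — a constant shift. This is a Caesar cipher with shift 22.
On crowd: c+22=y, r+22=n, o+22=k, w+22=s, d+22=z.

ynksz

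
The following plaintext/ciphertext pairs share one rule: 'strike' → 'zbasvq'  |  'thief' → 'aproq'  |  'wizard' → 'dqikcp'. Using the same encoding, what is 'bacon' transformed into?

iilyy

Each letter shifts forward by (position + 7), i.e. 7, 8, 9, … — the shift grows by one for each successive letter.
For bacon: b+7=i, a+8=i, c+9=l, o+10=y, n+11=y.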